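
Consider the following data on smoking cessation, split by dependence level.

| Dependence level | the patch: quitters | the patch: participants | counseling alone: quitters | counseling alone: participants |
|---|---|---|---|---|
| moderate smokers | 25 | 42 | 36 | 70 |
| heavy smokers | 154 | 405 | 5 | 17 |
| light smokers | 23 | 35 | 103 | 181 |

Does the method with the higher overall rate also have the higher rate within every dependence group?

Moderate smokers: the patch 25/42 = 59.5%, counseling alone 36/70 = 51.4% → the patch
Heavy smokers: the patch 154/405 = 38.0%, counseling alone 5/17 = 29.4% → the patch
Light smokers: the patch 23/35 = 65.7%, counseling alone 103/181 = 56.9% → the patch
Overall: the patch 202/482 = 41.9%, counseling alone 144/268 = 53.7% → counseling alone
The patch wins each dependence group but counseling alone wins overall — the comparison reverses. The patch's participants skew toward heavy smokers, which has a lower base rate.

No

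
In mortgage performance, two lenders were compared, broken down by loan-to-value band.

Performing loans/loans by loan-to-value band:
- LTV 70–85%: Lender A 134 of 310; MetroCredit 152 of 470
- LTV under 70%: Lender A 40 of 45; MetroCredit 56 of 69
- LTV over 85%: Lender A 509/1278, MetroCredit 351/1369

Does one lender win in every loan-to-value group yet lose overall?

No

LTV 70–85%: Lender A 134/310 = 43.2%, MetroCredit 152/470 = 32.3% → Lender A
LTV under 70%: Lender A 40/45 = 88.9%, MetroCredit 56/69 = 81.2% → Lender A
LTV over 85%: Lender A 509/1278 = 39.8%, MetroCredit 351/1369 = 25.6% → Lender A
Overall: Lender A 683/1633 = 41.8%, MetroCredit 559/1908 = 29.3% → Lender A
Lender A wins overall and in every loan-to-value group — no reversal.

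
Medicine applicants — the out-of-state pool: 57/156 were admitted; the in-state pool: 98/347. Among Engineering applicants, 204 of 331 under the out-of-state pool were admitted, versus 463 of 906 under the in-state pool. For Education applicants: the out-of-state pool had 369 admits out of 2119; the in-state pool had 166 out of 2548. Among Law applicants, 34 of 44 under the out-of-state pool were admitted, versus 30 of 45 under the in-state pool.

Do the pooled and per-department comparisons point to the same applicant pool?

Yes

Medicine: the out-of-state pool 57/156 = 36.5%, the in-state pool 98/347 = 28.2% → the out-of-state pool
Engineering: the out-of-state pool 204/331 = 61.6%, the in-state pool 463/906 = 51.1% → the out-of-state pool
Education: the out-of-state pool 369/2119 = 17.4%, the in-state pool 166/2548 = 6.5% → the out-of-state pool
Law: the out-of-state pool 34/44 = 77.3%, the in-state pool 30/45 = 66.7% → the out-of-state pool
Overall: the out-of-state pool 664/2650 = 25.1%, the in-state pool 757/3846 = 19.7% → the out-of-state pool
The out-of-state pool wins overall and in every department group — no reversal.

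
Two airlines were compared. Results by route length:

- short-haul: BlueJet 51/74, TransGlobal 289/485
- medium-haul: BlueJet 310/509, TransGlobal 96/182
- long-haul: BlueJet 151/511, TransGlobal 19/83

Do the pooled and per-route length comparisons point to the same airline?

No

Short-haul: BlueJet 51/74 = 68.9%, TransGlobal 289/485 = 59.6% → BlueJet
Medium-haul: BlueJet 310/509 = 60.9%, TransGlobal 96/182 = 52.7% → BlueJet
Long-haul: BlueJet 151/511 = 29.5%, TransGlobal 19/83 = 22.9% → BlueJet
Overall: BlueJet 512/1094 = 46.8%, TransGlobal 404/750 = 53.9% → TransGlobal
BlueJet wins each route group but TransGlobal wins overall — the comparison reverses. BlueJet's flights skew toward long-haul, which has a lower base rate.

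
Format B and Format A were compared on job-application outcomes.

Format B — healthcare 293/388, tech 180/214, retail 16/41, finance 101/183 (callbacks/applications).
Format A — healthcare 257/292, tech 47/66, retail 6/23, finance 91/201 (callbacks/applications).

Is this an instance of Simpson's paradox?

Healthcare: Format B 293/388 = 75.5%, Format A 257/292 = 88.0% → Format A
Tech: Format B 180/214 = 84.1%, Format A 47/66 = 71.2% → Format B
Retail: Format B 16/41 = 39.0%, Format A 6/23 = 26.1% → Format B
Finance: Format B 101/183 = 55.2%, Format A 91/201 = 45.3% → Format B
Overall: Format B 590/826 = 71.4%, Format A 401/582 = 68.9% → Format B
Neither sweeps: Format B wins 3 of 4 groups, Format A wins 1. Format B wins overall but not every group — no Simpson reversal.

No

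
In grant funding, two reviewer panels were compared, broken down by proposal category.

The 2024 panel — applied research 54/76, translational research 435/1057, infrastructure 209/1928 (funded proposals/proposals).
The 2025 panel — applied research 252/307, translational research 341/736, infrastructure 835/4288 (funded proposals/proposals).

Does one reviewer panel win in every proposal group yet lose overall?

No

Applied research: the 2024 panel 54/76 = 71.1%, the 2025 panel 252/307 = 82.1% → the 2025 panel
Translational research: the 2024 panel 435/1057 = 41.2%, the 2025 panel 341/736 = 46.3% → the 2025 panel
Infrastructure: the 2024 panel 209/1928 = 10.8%, the 2025 panel 835/4288 = 19.5% → the 2025 panel
Overall: the 2024 panel 698/3061 = 22.8%, the 2025 panel 1428/5331 = 26.8% → the 2025 panel
The 2025 panel wins overall and in every proposal group — no reversal.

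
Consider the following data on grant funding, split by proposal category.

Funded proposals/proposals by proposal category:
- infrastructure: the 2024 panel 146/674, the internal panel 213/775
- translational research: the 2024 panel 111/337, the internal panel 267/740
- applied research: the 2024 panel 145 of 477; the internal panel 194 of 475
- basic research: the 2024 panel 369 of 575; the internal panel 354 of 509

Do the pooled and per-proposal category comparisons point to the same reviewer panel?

Infrastructure: the 2024 panel 146/674 = 21.7%, the internal panel 213/775 = 27.5% → the internal panel
Translational research: the 2024 panel 111/337 = 32.9%, the internal panel 267/740 = 36.1% → the internal panel
Applied research: the 2024 panel 145/477 = 30.4%, the internal panel 194/475 = 40.8% → the internal panel
Basic research: the 2024 panel 369/575 = 64.2%, the internal panel 354/509 = 69.5% → the internal panel
Overall: the 2024 panel 771/2063 = 37.4%, the internal panel 1028/2499 = 41.1% → the internal panel
The internal panel wins overall and in every proposal group — no reversal.

Yes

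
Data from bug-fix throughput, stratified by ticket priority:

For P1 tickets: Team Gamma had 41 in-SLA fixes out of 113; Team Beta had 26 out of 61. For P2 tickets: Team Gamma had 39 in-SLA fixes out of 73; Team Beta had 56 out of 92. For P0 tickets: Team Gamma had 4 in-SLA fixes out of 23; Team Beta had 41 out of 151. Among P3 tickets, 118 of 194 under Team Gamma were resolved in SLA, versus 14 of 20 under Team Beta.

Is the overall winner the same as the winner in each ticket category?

P1: Team Gamma 41/113 = 36.3%, Team Beta 26/61 = 42.6% → Team Beta
P2: Team Gamma 39/73 = 53.4%, Team Beta 56/92 = 60.9% → Team Beta
P0: Team Gamma 4/23 = 17.4%, Team Beta 41/151 = 27.2% → Team Beta
P3: Team Gamma 118/194 = 60.8%, Team Beta 14/20 = 70.0% → Team Beta
Overall: Team Gamma 202/403 = 50.1%, Team Beta 137/324 = 42.3% → Team Gamma
Team Beta wins each ticket group but Team Gamma wins overall — the comparison reverses. Team Beta's tickets skew toward P0, which has a lower base rate.

No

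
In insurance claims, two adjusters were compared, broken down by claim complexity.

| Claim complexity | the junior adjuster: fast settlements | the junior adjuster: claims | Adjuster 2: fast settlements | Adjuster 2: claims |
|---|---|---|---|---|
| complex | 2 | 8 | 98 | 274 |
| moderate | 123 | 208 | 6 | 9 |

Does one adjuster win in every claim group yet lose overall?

Yes

Complex: the junior adjuster 2/8 = 25.0%, Adjuster 2 98/274 = 35.8% → Adjuster 2
Moderate: the junior adjuster 123/208 = 59.1%, Adjuster 2 6/9 = 66.7% → Adjuster 2
Overall: the junior adjuster 125/216 = 57.9%, Adjuster 2 104/283 = 36.7% → the junior adjuster
Adjuster 2 wins each claim group but the junior adjuster wins overall — the comparison reverses. Adjuster 2's claims skew toward complex, which has a lower base rate.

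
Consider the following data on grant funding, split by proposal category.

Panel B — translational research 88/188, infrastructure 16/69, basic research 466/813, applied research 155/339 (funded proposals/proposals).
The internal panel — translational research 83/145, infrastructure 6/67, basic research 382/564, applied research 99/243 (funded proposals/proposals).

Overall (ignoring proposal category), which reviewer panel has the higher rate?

Translational research: Panel B 88/188 = 46.8%, the internal panel 83/145 = 57.2% → the internal panel
Infrastructure: Panel B 16/69 = 23.2%, the internal panel 6/67 = 9.0% → Panel B
Basic research: Panel B 466/813 = 57.3%, the internal panel 382/564 = 67.7% → the internal panel
Applied research: Panel B 155/339 = 45.7%, the internal panel 99/243 = 40.7% → Panel B
Overall: Panel B 725/1409 = 51.5%, the internal panel 570/1019 = 55.9% → the internal panel
(Neither sweeps every proposal group, but the internal panel has the higher pooled rate.)

the internal panel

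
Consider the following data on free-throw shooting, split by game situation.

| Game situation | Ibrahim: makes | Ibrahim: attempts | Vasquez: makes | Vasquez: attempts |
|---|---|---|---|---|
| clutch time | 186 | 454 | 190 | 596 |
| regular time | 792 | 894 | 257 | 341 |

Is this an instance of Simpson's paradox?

Clutch time: Ibrahim 186/454 = 41.0%, Vasquez 190/596 = 31.9% → Ibrahim
Regular time: Ibrahim 792/894 = 88.6%, Vasquez 257/341 = 75.4% → Ibrahim
Overall: Ibrahim 978/1348 = 72.6%, Vasquez 447/937 = 47.7% → Ibrahim
Ibrahim wins overall and in every game group — no reversal.

No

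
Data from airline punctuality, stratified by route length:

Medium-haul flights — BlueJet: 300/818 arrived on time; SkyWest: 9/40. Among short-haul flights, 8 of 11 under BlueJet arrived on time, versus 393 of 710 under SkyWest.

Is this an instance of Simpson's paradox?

Medium-haul: BlueJet 300/818 = 36.7%, SkyWest 9/40 = 22.5% → BlueJet
Short-haul: BlueJet 8/11 = 72.7%, SkyWest 393/710 = 55.4% → BlueJet
Overall: BlueJet 308/829 = 37.2%, SkyWest 402/750 = 53.6% → SkyWest
BlueJet wins each route group but SkyWest wins overall — the comparison reverses. BlueJet's flights skew toward medium-haul, which has a lower base rate.

Yes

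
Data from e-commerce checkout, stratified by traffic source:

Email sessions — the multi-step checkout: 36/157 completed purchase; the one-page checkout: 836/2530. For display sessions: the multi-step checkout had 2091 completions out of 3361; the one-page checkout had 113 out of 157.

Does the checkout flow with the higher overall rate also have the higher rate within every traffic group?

No

Email: the multi-step checkout 36/157 = 22.9%, the one-page checkout 836/2530 = 33.0% → the one-page checkout
Display: the multi-step checkout 2091/3361 = 62.2%, the one-page checkout 113/157 = 72.0% → the one-page checkout
Overall: the multi-step checkout 2127/3518 = 60.5%, the one-page checkout 949/2687 = 35.3% → the multi-step checkout
The one-page checkout wins each traffic group but the multi-step checkout wins overall — the comparison reverses. The one-page checkout's sessions skew toward email, which has a lower base rate.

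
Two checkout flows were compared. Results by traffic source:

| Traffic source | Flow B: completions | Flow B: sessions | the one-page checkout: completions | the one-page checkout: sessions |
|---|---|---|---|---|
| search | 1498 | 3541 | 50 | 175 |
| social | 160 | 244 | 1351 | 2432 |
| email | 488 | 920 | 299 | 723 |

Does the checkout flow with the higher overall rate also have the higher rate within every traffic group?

No

Search: Flow B 1498/3541 = 42.3%, the one-page checkout 50/175 = 28.6% → Flow B
Social: Flow B 160/244 = 65.6%, the one-page checkout 1351/2432 = 55.6% → Flow B
Email: Flow B 488/920 = 53.0%, the one-page checkout 299/723 = 41.4% → Flow B
Overall: Flow B 2146/4705 = 45.6%, the one-page checkout 1700/3330 = 51.1% → the one-page checkout
Flow B wins each traffic group but the one-page checkout wins overall — the comparison reverses. Flow B's sessions skew toward search, which has a lower base rate.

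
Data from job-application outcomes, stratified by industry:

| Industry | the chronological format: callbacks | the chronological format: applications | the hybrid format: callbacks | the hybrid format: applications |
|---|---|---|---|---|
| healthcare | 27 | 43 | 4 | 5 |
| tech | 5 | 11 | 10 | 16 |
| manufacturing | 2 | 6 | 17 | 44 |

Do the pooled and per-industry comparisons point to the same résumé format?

Healthcare: the chronological format 27/43 = 62.8%, the hybrid format 4/5 = 80.0% → the hybrid format
Tech: the chronological format 5/11 = 45.5%, the hybrid format 10/16 = 62.5% → the hybrid format
Manufacturing: the chronological format 2/6 = 33.3%, the hybrid format 17/44 = 38.6% → the hybrid format
Overall: the chronological format 34/60 = 56.7%, the hybrid format 31/65 = 47.7% → the chronological format
The hybrid format wins each industry group but the chronological format wins overall — the comparison reverses. The hybrid format's applications skew toward manufacturing, which has a lower base rate.

No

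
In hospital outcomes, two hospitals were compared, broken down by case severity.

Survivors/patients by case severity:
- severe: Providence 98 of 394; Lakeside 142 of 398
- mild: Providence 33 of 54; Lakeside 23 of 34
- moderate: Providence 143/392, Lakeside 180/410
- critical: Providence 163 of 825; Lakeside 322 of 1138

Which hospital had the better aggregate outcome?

Severe: Providence 98/394 = 24.9%, Lakeside 142/398 = 35.7% → Lakeside
Mild: Providence 33/54 = 61.1%, Lakeside 23/34 = 67.6% → Lakeside
Moderate: Providence 143/392 = 36.5%, Lakeside 180/410 = 43.9% → Lakeside
Critical: Providence 163/825 = 19.8%, Lakeside 322/1138 = 28.3% → Lakeside
Overall: Providence 437/1665 = 26.2%, Lakeside 667/1980 = 33.7% → Lakeside

Lakeside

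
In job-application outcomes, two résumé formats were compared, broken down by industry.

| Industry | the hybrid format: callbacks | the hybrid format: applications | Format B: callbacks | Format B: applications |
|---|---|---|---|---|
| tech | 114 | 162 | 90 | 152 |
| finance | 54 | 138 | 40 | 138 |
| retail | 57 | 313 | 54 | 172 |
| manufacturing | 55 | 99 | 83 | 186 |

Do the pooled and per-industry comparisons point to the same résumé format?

No

Tech: the hybrid format 114/162 = 70.4%, Format B 90/152 = 59.2% → the hybrid format
Finance: the hybrid format 54/138 = 39.1%, Format B 40/138 = 29.0% → the hybrid format
Retail: the hybrid format 57/313 = 18.2%, Format B 54/172 = 31.4% → Format B
Manufacturing: the hybrid format 55/99 = 55.6%, Format B 83/186 = 44.6% → the hybrid format
Overall: the hybrid format 280/712 = 39.3%, Format B 267/648 = 41.2% → Format B
Neither sweeps: the hybrid format wins 3 of 4 groups, Format B wins 1. Format B wins overall but not every group — no Simpson reversal.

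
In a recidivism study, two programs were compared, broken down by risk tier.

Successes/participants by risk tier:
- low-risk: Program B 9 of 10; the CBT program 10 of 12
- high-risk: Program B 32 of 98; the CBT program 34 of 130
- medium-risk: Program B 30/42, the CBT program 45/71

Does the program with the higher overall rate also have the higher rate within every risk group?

Yes

Low-risk: Program B 9/10 = 90.0%, the CBT program 10/12 = 83.3% → Program B
High-risk: Program B 32/98 = 32.7%, the CBT program 34/130 = 26.2% → Program B
Medium-risk: Program B 30/42 = 71.4%, the CBT program 45/71 = 63.4% → Program B
Overall: Program B 71/150 = 47.3%, the CBT program 89/213 = 41.8% → Program B
Program B wins overall and in every risk group — no reversal.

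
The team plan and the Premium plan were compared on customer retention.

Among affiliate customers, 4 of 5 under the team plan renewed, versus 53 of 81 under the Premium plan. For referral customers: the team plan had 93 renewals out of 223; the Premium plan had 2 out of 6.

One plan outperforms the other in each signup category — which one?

Affiliate: the team plan 4/5 = 80.0%, the Premium plan 53/81 = 65.4% → the team plan
Referral: the team plan 93/223 = 41.7%, the Premium plan 2/6 = 33.3% → the team plan
The team plan has the higher rate in both groups.

the team plan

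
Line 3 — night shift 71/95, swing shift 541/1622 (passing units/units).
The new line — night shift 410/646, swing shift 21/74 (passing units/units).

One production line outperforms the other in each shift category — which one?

Line 3

Night shift: Line 3 71/95 = 74.7%, the new line 410/646 = 63.5% → Line 3
Swing shift: Line 3 541/1622 = 33.4%, the new line 21/74 = 28.4% → Line 3
Line 3 has the higher rate in both groups.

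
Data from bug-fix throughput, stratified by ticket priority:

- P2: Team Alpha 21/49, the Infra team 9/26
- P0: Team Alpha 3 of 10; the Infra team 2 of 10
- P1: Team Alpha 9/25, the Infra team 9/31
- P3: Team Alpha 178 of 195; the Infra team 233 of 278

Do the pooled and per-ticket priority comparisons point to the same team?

Yes

P2: Team Alpha 21/49 = 42.9%, the Infra team 9/26 = 34.6% → Team Alpha
P0: Team Alpha 3/10 = 30.0%, the Infra team 2/10 = 20.0% → Team Alpha
P1: Team Alpha 9/25 = 36.0%, the Infra team 9/31 = 29.0% → Team Alpha
P3: Team Alpha 178/195 = 91.3%, the Infra team 233/278 = 83.8% → Team Alpha
Overall: Team Alpha 211/279 = 75.6%, the Infra team 253/345 = 73.3% → Team Alpha
Team Alpha wins overall and in every ticket group — no reversal.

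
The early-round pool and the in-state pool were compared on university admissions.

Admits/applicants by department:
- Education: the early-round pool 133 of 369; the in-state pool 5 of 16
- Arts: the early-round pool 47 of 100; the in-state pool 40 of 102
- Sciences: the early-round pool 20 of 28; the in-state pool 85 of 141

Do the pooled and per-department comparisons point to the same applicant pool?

No

Education: the early-round pool 133/369 = 36.0%, the in-state pool 5/16 = 31.2% → the early-round pool
Arts: the early-round pool 47/100 = 47.0%, the in-state pool 40/102 = 39.2% → the early-round pool
Sciences: the early-round pool 20/28 = 71.4%, the in-state pool 85/141 = 60.3% → the early-round pool
Overall: the early-round pool 200/497 = 40.2%, the in-state pool 130/259 = 50.2% → the in-state pool
The early-round pool wins each department group but the in-state pool wins overall — the comparison reverses. The early-round pool's applicants skew toward Education, which has a lower base rate.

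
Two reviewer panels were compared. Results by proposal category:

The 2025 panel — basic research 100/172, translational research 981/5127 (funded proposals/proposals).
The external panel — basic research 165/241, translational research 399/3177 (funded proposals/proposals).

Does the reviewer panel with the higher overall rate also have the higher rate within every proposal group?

Basic research: the 2025 panel 100/172 = 58.1%, the external panel 165/241 = 68.5% → the external panel
Translational research: the 2025 panel 981/5127 = 19.1%, the external panel 399/3177 = 12.6% → the 2025 panel
Overall: the 2025 panel 1081/5299 = 20.4%, the external panel 564/3418 = 16.5% → the 2025 panel
Neither sweeps: the 2025 panel wins 1 of 2 groups, the external panel wins 1. The 2025 panel wins overall but not every group — no Simpson reversal.

No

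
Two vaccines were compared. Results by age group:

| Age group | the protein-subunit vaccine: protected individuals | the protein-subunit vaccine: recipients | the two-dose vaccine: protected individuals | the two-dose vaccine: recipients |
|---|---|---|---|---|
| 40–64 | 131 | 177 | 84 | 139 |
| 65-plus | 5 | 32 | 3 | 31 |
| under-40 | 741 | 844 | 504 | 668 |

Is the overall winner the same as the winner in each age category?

Yes

40–64: the protein-subunit vaccine 131/177 = 74.0%, the two-dose vaccine 84/139 = 60.4% → the protein-subunit vaccine
65-plus: the protein-subunit vaccine 5/32 = 15.6%, the two-dose vaccine 3/31 = 9.7% → the protein-subunit vaccine
Under-40: the protein-subunit vaccine 741/844 = 87.8%, the two-dose vaccine 504/668 = 75.4% → the protein-subunit vaccine
Overall: the protein-subunit vaccine 877/1053 = 83.3%, the two-dose vaccine 591/838 = 70.5% → the protein-subunit vaccine
The protein-subunit vaccine wins overall and in every age group — no reversal.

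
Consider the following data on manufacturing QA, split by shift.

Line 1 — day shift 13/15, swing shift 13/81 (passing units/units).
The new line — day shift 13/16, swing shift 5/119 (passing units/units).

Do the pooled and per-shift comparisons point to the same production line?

Yes

Day shift: Line 1 13/15 = 86.7%, the new line 13/16 = 81.2% → Line 1
Swing shift: Line 1 13/81 = 16.0%, the new line 5/119 = 4.2% → Line 1
Overall: Line 1 26/96 = 27.1%, the new line 18/135 = 13.3% → Line 1
Line 1 wins overall and in every shift group — no reversal.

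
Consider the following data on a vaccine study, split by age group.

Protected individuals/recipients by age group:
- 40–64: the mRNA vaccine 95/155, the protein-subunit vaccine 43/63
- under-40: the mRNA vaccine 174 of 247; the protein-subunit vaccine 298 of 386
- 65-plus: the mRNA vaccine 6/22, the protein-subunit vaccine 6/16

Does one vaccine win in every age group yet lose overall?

40–64: the mRNA vaccine 95/155 = 61.3%, the protein-subunit vaccine 43/63 = 68.3% → the protein-subunit vaccine
Under-40: the mRNA vaccine 174/247 = 70.4%, the protein-subunit vaccine 298/386 = 77.2% → the protein-subunit vaccine
65-plus: the mRNA vaccine 6/22 = 27.3%, the protein-subunit vaccine 6/16 = 37.5% → the protein-subunit vaccine
Overall: the mRNA vaccine 275/424 = 64.9%, the protein-subunit vaccine 347/465 = 74.6% → the protein-subunit vaccine
The protein-subunit vaccine wins overall and in every age group — no reversal.

No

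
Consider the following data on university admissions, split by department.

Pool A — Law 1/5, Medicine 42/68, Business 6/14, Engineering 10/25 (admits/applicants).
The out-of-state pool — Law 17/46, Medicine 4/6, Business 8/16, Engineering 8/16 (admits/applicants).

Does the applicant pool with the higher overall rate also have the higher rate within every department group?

No

Law: Pool A 1/5 = 20.0%, the out-of-state pool 17/46 = 37.0% → the out-of-state pool
Medicine: Pool A 42/68 = 61.8%, the out-of-state pool 4/6 = 66.7% → the out-of-state pool
Business: Pool A 6/14 = 42.9%, the out-of-state pool 8/16 = 50.0% → the out-of-state pool
Engineering: Pool A 10/25 = 40.0%, the out-of-state pool 8/16 = 50.0% → the out-of-state pool
Overall: Pool A 59/112 = 52.7%, the out-of-state pool 37/84 = 44.0% → Pool A
The out-of-state pool wins each department group but Pool A wins overall — the comparison reverses. The out-of-state pool's applicants skew toward Law, which has a lower base rate.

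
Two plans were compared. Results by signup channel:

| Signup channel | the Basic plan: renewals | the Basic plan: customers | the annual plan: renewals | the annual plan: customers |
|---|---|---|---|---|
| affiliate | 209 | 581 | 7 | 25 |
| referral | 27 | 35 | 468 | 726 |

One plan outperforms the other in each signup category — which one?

the Basic plan

Affiliate: the Basic plan 209/581 = 36.0%, the annual plan 7/25 = 28.0% → the Basic plan
Referral: the Basic plan 27/35 = 77.1%, the annual plan 468/726 = 64.5% → the Basic plan
The Basic plan has the higher rate in both groups.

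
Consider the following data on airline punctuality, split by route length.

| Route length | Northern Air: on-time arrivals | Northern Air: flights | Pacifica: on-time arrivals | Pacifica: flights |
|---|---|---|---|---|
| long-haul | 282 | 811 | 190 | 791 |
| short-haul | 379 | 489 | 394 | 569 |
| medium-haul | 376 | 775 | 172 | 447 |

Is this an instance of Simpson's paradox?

No

Long-haul: Northern Air 282/811 = 34.8%, Pacifica 190/791 = 24.0% → Northern Air
Short-haul: Northern Air 379/489 = 77.5%, Pacifica 394/569 = 69.2% → Northern Air
Medium-haul: Northern Air 376/775 = 48.5%, Pacifica 172/447 = 38.5% → Northern Air
Overall: Northern Air 1037/2075 = 50.0%, Pacifica 756/1807 = 41.8% → Northern Air
Northern Air wins overall and in every route group — no reversal.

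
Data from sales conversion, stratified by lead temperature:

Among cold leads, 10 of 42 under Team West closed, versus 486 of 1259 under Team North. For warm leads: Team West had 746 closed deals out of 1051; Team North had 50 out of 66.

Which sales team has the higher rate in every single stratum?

Cold: Team West 10/42 = 23.8%, Team North 486/1259 = 38.6% → Team North
Warm: Team West 746/1051 = 71.0%, Team North 50/66 = 75.8% → Team North
Team North has the higher rate in both groups.

Team North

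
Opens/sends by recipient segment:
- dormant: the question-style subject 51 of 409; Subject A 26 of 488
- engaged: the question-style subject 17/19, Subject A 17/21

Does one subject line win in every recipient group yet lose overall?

Dormant: the question-style subject 51/409 = 12.5%, Subject A 26/488 = 5.3% → the question-style subject
Engaged: the question-style subject 17/19 = 89.5%, Subject A 17/21 = 81.0% → the question-style subject
Overall: the question-style subject 68/428 = 15.9%, Subject A 43/509 = 8.4% → the question-style subject
The question-style subject wins overall and in every recipient group — no reversal.

No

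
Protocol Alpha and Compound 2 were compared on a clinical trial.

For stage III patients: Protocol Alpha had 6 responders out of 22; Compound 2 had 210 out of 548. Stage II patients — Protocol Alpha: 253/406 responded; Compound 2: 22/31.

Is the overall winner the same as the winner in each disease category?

No

Stage III: Protocol Alpha 6/22 = 27.3%, Compound 2 210/548 = 38.3% → Compound 2
Stage II: Protocol Alpha 253/406 = 62.3%, Compound 2 22/31 = 71.0% → Compound 2
Overall: Protocol Alpha 259/428 = 60.5%, Compound 2 232/579 = 40.1% → Protocol Alpha
Compound 2 wins each disease group but Protocol Alpha wins overall — the comparison reverses. Compound 2's patients skew toward stage III, which has a lower base rate.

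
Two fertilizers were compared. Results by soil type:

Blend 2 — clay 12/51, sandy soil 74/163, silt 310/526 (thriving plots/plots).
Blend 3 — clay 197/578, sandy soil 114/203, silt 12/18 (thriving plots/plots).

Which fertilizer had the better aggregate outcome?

Blend 2

Clay: Blend 2 12/51 = 23.5%, Blend 3 197/578 = 34.1% → Blend 3
Sandy soil: Blend 2 74/163 = 45.4%, Blend 3 114/203 = 56.2% → Blend 3
Silt: Blend 2 310/526 = 58.9%, Blend 3 12/18 = 66.7% → Blend 3
Overall: Blend 2 396/740 = 53.5%, Blend 3 323/799 = 40.4% → Blend 2
(Blend 3 wins every soil group but Blend 2 wins overall — Blend 3's plots skew toward the low-rate clay group.)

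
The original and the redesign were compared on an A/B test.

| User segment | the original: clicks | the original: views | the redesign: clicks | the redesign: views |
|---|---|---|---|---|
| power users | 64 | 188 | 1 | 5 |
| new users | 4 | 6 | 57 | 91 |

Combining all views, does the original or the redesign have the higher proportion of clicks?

Power users: the original 64/188 = 34.0%, the redesign 1/5 = 20.0% → the original
New users: the original 4/6 = 66.7%, the redesign 57/91 = 62.6% → the original
Overall: the original 68/194 = 35.1%, the redesign 58/96 = 60.4% → the redesign
(The original wins every user group but the redesign wins overall — the original's views skew toward the low-rate power users group.)

the redesign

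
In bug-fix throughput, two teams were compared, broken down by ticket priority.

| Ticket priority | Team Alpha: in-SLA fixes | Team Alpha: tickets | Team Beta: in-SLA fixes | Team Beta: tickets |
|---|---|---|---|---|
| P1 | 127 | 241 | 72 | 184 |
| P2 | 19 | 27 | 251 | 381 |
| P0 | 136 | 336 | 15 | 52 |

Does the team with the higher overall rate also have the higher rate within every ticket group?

P1: Team Alpha 127/241 = 52.7%, Team Beta 72/184 = 39.1% → Team Alpha
P2: Team Alpha 19/27 = 70.4%, Team Beta 251/381 = 65.9% → Team Alpha
P0: Team Alpha 136/336 = 40.5%, Team Beta 15/52 = 28.8% → Team Alpha
Overall: Team Alpha 282/604 = 46.7%, Team Beta 338/617 = 54.8% → Team Beta
Team Alpha wins each ticket group but Team Beta wins overall — the comparison reverses. Team Alpha's tickets skew toward P0, which has a lower base rate.

No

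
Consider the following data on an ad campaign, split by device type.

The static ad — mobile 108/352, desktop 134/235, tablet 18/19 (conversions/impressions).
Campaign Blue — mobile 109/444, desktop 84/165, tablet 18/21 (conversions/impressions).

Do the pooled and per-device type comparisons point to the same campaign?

Mobile: the static ad 108/352 = 30.7%, Campaign Blue 109/444 = 24.5% → the static ad
Desktop: the static ad 134/235 = 57.0%, Campaign Blue 84/165 = 50.9% → the static ad
Tablet: the static ad 18/19 = 94.7%, Campaign Blue 18/21 = 85.7% → the static ad
Overall: the static ad 260/606 = 42.9%, Campaign Blue 211/630 = 33.5% → the static ad
The static ad wins overall and in every device group — no reversal.

Yes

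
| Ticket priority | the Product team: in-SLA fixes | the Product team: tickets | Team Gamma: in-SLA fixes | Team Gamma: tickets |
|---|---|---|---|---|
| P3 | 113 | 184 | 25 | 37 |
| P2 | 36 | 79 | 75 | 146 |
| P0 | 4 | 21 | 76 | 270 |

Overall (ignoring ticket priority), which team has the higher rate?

the Product team

P3: the Product team 113/184 = 61.4%, Team Gamma 25/37 = 67.6% → Team Gamma
P2: the Product team 36/79 = 45.6%, Team Gamma 75/146 = 51.4% → Team Gamma
P0: the Product team 4/21 = 19.0%, Team Gamma 76/270 = 28.1% → Team Gamma
Overall: the Product team 153/284 = 53.9%, Team Gamma 176/453 = 38.9% → the Product team
(Team Gamma wins every ticket group but the Product team wins overall — Team Gamma's tickets skew toward the low-rate P0 group.)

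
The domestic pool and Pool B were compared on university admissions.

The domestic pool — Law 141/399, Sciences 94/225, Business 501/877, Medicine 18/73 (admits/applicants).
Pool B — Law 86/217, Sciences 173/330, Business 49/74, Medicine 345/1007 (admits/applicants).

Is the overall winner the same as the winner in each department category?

Law: the domestic pool 141/399 = 35.3%, Pool B 86/217 = 39.6% → Pool B
Sciences: the domestic pool 94/225 = 41.8%, Pool B 173/330 = 52.4% → Pool B
Business: the domestic pool 501/877 = 57.1%, Pool B 49/74 = 66.2% → Pool B
Medicine: the domestic pool 18/73 = 24.7%, Pool B 345/1007 = 34.3% → Pool B
Overall: the domestic pool 754/1574 = 47.9%, Pool B 653/1628 = 40.1% → the domestic pool
Pool B wins each department group but the domestic pool wins overall — the comparison reverses. Pool B's applicants skew toward Medicine, which has a lower base rate.

No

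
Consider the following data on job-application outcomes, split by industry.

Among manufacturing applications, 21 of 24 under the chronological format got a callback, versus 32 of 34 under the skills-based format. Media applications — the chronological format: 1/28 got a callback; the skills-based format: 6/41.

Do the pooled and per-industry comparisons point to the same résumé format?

Manufacturing: the chronological format 21/24 = 87.5%, the skills-based format 32/34 = 94.1% → the skills-based format
Media: the chronological format 1/28 = 3.6%, the skills-based format 6/41 = 14.6% → the skills-based format
Overall: the chronological format 22/52 = 42.3%, the skills-based format 38/75 = 50.7% → the skills-based format
The skills-based format wins overall and in every industry group — no reversal.

Yes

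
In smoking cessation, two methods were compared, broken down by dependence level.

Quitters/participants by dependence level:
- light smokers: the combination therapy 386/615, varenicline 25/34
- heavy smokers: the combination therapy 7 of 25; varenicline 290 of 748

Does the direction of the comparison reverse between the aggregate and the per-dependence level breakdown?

Yes

Light smokers: the combination therapy 386/615 = 62.8%, varenicline 25/34 = 73.5% → varenicline
Heavy smokers: the combination therapy 7/25 = 28.0%, varenicline 290/748 = 38.8% → varenicline
Overall: the combination therapy 393/640 = 61.4%, varenicline 315/782 = 40.3% → the combination therapy
Varenicline wins each dependence group but the combination therapy wins overall — the comparison reverses. Varenicline's participants skew toward heavy smokers, which has a lower base rate.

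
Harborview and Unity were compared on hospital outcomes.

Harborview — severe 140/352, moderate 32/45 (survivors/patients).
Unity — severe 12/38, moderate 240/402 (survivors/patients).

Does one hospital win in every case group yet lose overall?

Yes

Severe: Harborview 140/352 = 39.8%, Unity 12/38 = 31.6% → Harborview
Moderate: Harborview 32/45 = 71.1%, Unity 240/402 = 59.7% → Harborview
Overall: Harborview 172/397 = 43.3%, Unity 252/440 = 57.3% → Unity
Harborview wins each case group but Unity wins overall — the comparison reverses. Harborview's patients skew toward severe, which has a lower base rate.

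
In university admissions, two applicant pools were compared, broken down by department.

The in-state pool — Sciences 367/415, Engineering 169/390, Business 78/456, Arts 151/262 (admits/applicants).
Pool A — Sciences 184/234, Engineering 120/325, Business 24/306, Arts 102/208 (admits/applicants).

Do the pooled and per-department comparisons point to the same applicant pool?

Sciences: the in-state pool 367/415 = 88.4%, Pool A 184/234 = 78.6% → the in-state pool
Engineering: the in-state pool 169/390 = 43.3%, Pool A 120/325 = 36.9% → the in-state pool
Business: the in-state pool 78/456 = 17.1%, Pool A 24/306 = 7.8% → the in-state pool
Arts: the in-state pool 151/262 = 57.6%, Pool A 102/208 = 49.0% → the in-state pool
Overall: the in-state pool 765/1523 = 50.2%, Pool A 430/1073 = 40.1% → the in-state pool
The in-state pool wins overall and in every department group — no reversal.

Yes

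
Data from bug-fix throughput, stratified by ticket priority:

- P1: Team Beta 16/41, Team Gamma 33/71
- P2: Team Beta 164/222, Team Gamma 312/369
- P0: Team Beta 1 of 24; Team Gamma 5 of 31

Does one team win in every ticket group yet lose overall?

No

P1: Team Beta 16/41 = 39.0%, Team Gamma 33/71 = 46.5% → Team Gamma
P2: Team Beta 164/222 = 73.9%, Team Gamma 312/369 = 84.6% → Team Gamma
P0: Team Beta 1/24 = 4.2%, Team Gamma 5/31 = 16.1% → Team Gamma
Overall: Team Beta 181/287 = 63.1%, Team Gamma 350/471 = 74.3% → Team Gamma
Team Gamma wins overall and in every ticket group — no reversal.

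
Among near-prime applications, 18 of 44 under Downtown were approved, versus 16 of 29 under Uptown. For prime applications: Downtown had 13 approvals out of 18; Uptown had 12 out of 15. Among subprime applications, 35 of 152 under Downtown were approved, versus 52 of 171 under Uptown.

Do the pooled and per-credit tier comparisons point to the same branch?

Near-prime: Downtown 18/44 = 40.9%, Uptown 16/29 = 55.2% → Uptown
Prime: Downtown 13/18 = 72.2%, Uptown 12/15 = 80.0% → Uptown
Subprime: Downtown 35/152 = 23.0%, Uptown 52/171 = 30.4% → Uptown
Overall: Downtown 66/214 = 30.8%, Uptown 80/215 = 37.2% → Uptown
Uptown wins overall and in every credit group — no reversal.

Yes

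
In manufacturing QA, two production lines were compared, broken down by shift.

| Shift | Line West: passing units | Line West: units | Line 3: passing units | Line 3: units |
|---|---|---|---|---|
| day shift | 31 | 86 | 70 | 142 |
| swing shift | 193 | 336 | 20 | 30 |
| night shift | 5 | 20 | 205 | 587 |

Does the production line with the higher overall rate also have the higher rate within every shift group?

Day shift: Line West 31/86 = 36.0%, Line 3 70/142 = 49.3% → Line 3
Swing shift: Line West 193/336 = 57.4%, Line 3 20/30 = 66.7% → Line 3
Night shift: Line West 5/20 = 25.0%, Line 3 205/587 = 34.9% → Line 3
Overall: Line West 229/442 = 51.8%, Line 3 295/759 = 38.9% → Line West
Line 3 wins each shift group but Line West wins overall — the comparison reverses. Line 3's units skew toward night shift, which has a lower base rate.

No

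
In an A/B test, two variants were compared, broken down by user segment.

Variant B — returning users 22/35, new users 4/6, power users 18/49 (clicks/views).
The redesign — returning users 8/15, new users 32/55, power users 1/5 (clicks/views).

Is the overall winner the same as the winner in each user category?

Returning users: Variant B 22/35 = 62.9%, the redesign 8/15 = 53.3% → Variant B
New users: Variant B 4/6 = 66.7%, the redesign 32/55 = 58.2% → Variant B
Power users: Variant B 18/49 = 36.7%, the redesign 1/5 = 20.0% → Variant B
Overall: Variant B 44/90 = 48.9%, the redesign 41/75 = 54.7% → the redesign
Variant B wins each user group but the redesign wins overall — the comparison reverses. Variant B's views skew toward power users, which has a lower base rate.

No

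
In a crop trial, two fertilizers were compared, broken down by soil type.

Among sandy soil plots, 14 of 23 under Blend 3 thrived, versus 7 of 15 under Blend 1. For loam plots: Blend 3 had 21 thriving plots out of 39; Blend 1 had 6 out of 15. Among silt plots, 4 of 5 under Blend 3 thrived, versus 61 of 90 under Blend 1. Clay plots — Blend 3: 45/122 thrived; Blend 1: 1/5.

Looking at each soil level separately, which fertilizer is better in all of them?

Sandy soil: Blend 3 14/23 = 60.9%, Blend 1 7/15 = 46.7% → Blend 3
Loam: Blend 3 21/39 = 53.8%, Blend 1 6/15 = 40.0% → Blend 3
Silt: Blend 3 4/5 = 80.0%, Blend 1 61/90 = 67.8% → Blend 3
Clay: Blend 3 45/122 = 36.9%, Blend 1 1/5 = 20.0% → Blend 3
Blend 3 has the higher rate in all 4 groups.

Blend 3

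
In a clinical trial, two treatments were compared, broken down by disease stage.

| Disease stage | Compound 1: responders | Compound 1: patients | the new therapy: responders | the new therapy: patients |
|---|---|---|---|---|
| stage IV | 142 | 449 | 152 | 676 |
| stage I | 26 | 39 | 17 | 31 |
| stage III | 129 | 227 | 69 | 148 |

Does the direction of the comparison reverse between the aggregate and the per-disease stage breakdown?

Stage IV: Compound 1 142/449 = 31.6%, the new therapy 152/676 = 22.5% → Compound 1
Stage I: Compound 1 26/39 = 66.7%, the new therapy 17/31 = 54.8% → Compound 1
Stage III: Compound 1 129/227 = 56.8%, the new therapy 69/148 = 46.6% → Compound 1
Overall: Compound 1 297/715 = 41.5%, the new therapy 238/855 = 27.8% → Compound 1
Compound 1 wins overall and in every disease group — no reversal.

No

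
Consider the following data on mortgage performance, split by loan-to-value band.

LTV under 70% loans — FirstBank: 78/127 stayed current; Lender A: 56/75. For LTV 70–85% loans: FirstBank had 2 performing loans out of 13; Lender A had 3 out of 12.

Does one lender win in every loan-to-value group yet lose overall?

LTV under 70%: FirstBank 78/127 = 61.4%, Lender A 56/75 = 74.7% → Lender A
LTV 70–85%: FirstBank 2/13 = 15.4%, Lender A 3/12 = 25.0% → Lender A
Overall: FirstBank 80/140 = 57.1%, Lender A 59/87 = 67.8% → Lender A
Lender A wins overall and in every loan-to-value group — no reversal.

No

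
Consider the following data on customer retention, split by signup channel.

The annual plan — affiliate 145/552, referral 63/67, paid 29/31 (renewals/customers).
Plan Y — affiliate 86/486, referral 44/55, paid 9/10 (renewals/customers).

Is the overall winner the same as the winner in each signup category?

Affiliate: the annual plan 145/552 = 26.3%, Plan Y 86/486 = 17.7% → the annual plan
Referral: the annual plan 63/67 = 94.0%, Plan Y 44/55 = 80.0% → the annual plan
Paid: the annual plan 29/31 = 93.5%, Plan Y 9/10 = 90.0% → the annual plan
Overall: the annual plan 237/650 = 36.5%, Plan Y 139/551 = 25.2% → the annual plan
The annual plan wins overall and in every signup group — no reversal.

Yes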